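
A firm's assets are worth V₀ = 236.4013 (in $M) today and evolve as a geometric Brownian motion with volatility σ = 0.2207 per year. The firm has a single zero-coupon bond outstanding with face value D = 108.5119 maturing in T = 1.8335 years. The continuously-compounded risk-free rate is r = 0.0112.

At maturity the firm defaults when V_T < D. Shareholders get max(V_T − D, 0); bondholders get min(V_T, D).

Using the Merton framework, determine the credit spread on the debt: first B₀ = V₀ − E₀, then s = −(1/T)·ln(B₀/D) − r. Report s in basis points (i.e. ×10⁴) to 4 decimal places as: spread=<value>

Apply the equity-as-call identities (strike 108.5119, horizon 1.8335 years):
d₁ = [ln(V₀/D) + (r + σ²/2)T] / (σ√T)
   = [ln(236.4013/108.5119) + (0.0112 + 0.5·0.2207²)·1.8335] / (0.2207·√1.8335)
   = [0.778671 + 0.065189] / 0.298843 = 2.823758
d₂ = d₁ − σ√T = 2.823758 − 0.298843 = 2.524915
N(d₁) = 0.997627,  N(d₂) = 0.994214,  e^(−rT) = 0.979674
E₀ = V₀·N(d₁) − D·e^(−rT)·N(d₂)
   = 236.4013·0.997627 − 108.5119·0.979674·0.994214 = 130.149081
B₀ = V₀ − E₀ = 236.4013 − 130.149081 = 106.252219
spread = −(1/T)·ln(B₀/D) − r = −(1/1.8335)·ln(106.252219/108.5119) − 0.0112 = 0.00027759
in basis points: 0.00027759 × 10⁴ = 2.7759 bp

spread=2.7759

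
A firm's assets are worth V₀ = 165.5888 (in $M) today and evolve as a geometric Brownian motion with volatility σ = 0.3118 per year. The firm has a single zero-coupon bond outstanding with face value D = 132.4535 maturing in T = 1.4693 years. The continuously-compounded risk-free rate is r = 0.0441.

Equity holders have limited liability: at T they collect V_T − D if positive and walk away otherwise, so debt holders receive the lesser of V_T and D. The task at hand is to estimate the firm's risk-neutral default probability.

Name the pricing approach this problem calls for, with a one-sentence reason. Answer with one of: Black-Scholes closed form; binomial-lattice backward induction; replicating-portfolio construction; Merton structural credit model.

Key observation: the asked-for credit quantity lives on the firm's capital structure — asset value, asset volatility, debt face 132.4535 — which is the structural model's domain.

framework: Merton structural credit model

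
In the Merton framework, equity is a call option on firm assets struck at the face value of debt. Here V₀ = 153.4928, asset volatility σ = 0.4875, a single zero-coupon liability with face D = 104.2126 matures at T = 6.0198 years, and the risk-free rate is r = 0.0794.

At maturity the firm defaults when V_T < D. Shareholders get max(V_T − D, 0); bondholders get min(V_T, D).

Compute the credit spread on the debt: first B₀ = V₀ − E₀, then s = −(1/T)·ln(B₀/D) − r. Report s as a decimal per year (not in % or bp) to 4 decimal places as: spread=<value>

spread=0.0432

Work the structural quantities from V₀ = 153.4928 against face 104.2126:
d₁ = [ln(V₀/D) + (r + σ²/2)T] / (σ√T)
   = [ln(153.4928/104.2126) + (0.0794 + 0.5·0.4875²)·6.0198] / (0.4875·√6.0198)
   = [0.387221 + 1.193294] / 1.196095 = 1.321395
d₂ = d₁ − σ√T = 1.321395 − 1.196095 = 0.125300
N(d₁) = 0.906815,  N(d₂) = 0.549857,  e^(−rT) = 0.620039
E₀ = V₀·N(d₁) − D·e^(−rT)·N(d₂)
   = 153.4928·0.906815 − 104.2126·0.620039·0.549857 = 103.660077
B₀ = V₀ − E₀ = 153.4928 − 103.660077 = 49.832723
spread = −(1/T)·ln(B₀/D) − r = −(1/6.0198)·ln(49.832723/104.2126) − 0.0794 = 0.04315577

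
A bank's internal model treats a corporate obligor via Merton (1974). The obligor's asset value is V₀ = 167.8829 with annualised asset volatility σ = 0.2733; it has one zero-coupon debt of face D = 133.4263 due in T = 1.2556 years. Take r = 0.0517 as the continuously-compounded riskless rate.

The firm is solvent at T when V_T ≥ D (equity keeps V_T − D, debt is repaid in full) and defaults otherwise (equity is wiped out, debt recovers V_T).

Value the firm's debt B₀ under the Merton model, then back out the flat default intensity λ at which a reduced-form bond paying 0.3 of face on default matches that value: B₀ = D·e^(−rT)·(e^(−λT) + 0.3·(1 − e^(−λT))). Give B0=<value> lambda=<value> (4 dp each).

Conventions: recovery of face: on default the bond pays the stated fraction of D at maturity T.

With assets at 167.8829 and a single debt payment of 133.4263 at 1.2556 years:
d₁ = [ln(V₀/D) + (r + σ²/2)T] / (σ√T)
   = [ln(167.8829/133.4263) + (0.0517 + 0.5·0.2733²)·1.2556] / (0.2733·√1.2556)
   = [0.229717 + 0.111807] / 0.306242 = 1.115209
d₂ = d₁ − σ√T = 1.115209 − 0.306242 = 0.808966
N(d₁) = 0.867620,  N(d₂) = 0.790733,  e^(−rT) = 0.937148
E₀ = V₀·N(d₁) − D·e^(−rT)·N(d₂)
   = 167.8829·0.867620 − 133.4263·0.937148·0.790733 = 46.785151
B₀ = V₀ − E₀ = 167.8829 − 46.785151 = 121.097749
e^(−λT) = (B₀·e^(rT)/D − 0.3)/(1 − 0.3) = (121.0977·1.067068/133.4263 − 0.3)/0.7 = 0.95495809
λ = −ln(0.95495809)/1.2556 = 0.036706

B0=121.0977 lambda=0.0367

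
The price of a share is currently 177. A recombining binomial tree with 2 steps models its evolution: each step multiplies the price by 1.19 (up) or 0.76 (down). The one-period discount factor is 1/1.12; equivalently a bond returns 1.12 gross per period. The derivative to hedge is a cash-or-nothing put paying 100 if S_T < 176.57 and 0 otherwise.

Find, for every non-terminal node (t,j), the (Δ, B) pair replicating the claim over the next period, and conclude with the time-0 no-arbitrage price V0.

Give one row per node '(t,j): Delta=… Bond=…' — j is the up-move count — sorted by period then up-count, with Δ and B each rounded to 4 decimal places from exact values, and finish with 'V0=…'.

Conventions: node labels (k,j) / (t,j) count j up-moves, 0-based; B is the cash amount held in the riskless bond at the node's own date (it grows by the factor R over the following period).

Under the risk-neutral measure, an up-move has probability p* = (R−d)/(u−d) = 0.8372 and values discount at R = 1.12.
Payoffs at expiry: V(2,0)=100.0000, V(2,1)=100.0000, V(2,2)=0.0000
  t=1,j=0: stock 134.5200 → up 160.0788 (V=100.0000), down 102.2352 (V=100.0000). Price 89.2857; hedge Δ=0.0000, bond B=89.2857.
  t=1,j=1: stock 210.6300 → up 250.6497 (V=0.0000), down 160.0788 (V=100.0000). Price 14.5349; hedge Δ=-1.1041, bond B=247.0930.
  t=0,j=0: stock 177.0000 → up 210.6300 (V=14.5349), down 134.5200 (V=89.2857). Price 23.8425; hedge Δ=-0.9821, bond B=197.6817.
Check: Δ(0,0)·S0 + B(0,0) = 23.8425 = V0.

(0,0): Delta=-0.9821 Bond=197.6817
(1,0): Delta=0.0000 Bond=89.2857
(1,1): Delta=-1.1041 Bond=247.0930
V0=23.8425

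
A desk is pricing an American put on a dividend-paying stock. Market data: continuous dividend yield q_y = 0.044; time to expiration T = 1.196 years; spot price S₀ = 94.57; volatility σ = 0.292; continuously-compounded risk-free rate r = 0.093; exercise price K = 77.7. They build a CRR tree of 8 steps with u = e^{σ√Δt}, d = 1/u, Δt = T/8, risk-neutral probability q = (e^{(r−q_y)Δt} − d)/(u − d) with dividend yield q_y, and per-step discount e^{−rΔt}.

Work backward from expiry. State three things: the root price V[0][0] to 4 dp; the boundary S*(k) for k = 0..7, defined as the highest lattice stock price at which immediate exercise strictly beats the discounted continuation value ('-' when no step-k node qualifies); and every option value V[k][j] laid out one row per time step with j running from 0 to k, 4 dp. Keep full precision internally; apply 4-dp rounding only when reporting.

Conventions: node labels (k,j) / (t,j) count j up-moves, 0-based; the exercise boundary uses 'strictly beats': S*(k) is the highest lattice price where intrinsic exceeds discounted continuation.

price = 3.2292
boundary = - - - - 60.2035 53.7760 60.2035 67.3992
tree:
3.2292
5.1443 1.4362
7.9933 2.4868 0.4435
12.0486 4.2289 0.8434 0.0627
17.4965 7.0281 1.5948 0.1282 0.0000
23.9240 11.3292 2.9954 0.2623 0.0000 0.0000
29.6652 17.4965 5.5815 0.5365 0.0000 0.0000 0.0000
34.7935 23.9240 10.3008 1.0975 0.0000 0.0000 0.0000 0.0000
39.3743 29.6652 17.4965 2.2451 0.0000 0.0000 0.0000 0.0000 0.0000

params: Δt=0.14950 u=1.11952 d=0.89324 q=0.50430 e^(-rΔt)=0.98619
t_8 payoffs: 39.3743 29.6652 17.4965 2.2451 0.0000 0.0000 0.0000 0.0000 0.0000
t_7: node(7,0) S=42.9065 payoff=34.7935 vs cont=34.0020 → 34.7935 [stop]  node(7,1) S=53.7760 payoff=23.9240 vs cont=23.2037 → 23.9240 [stop]  node(7,2) S=67.3992 payoff=10.3008 vs cont=9.6699 → 10.3008 [stop]  node(7,3) S=84.4735 payoff=0.0000 vs cont=1.0975 → 1.0975 [wait]  node(7,4) S=105.8733 payoff=0.0000 vs cont=0.0000 → 0.0000 [wait]  node(7,5) S=132.6943 payoff=0.0000 vs cont=0.0000 → 0.0000 [wait]  node(7,6) S=166.3099 payoff=0.0000 vs cont=0.0000 → 0.0000 [wait]  node(7,7) S=208.4413 payoff=0.0000 vs cont=0.0000 → 0.0000 [wait]  ⇒ S*(7)=67.3992
t_6: node(6,0) S=48.0348 payoff=29.6652 vs cont=28.9073 → 29.6652 [stop]  node(6,1) S=60.2035 payoff=17.4965 vs cont=16.8184 → 17.4965 [stop]  node(6,2) S=75.4549 payoff=2.2451 vs cont=5.5815 → 5.5815 [wait]  node(6,3) S=94.5700 payoff=0.0000 vs cont=0.5365 → 0.5365 [wait]  node(6,4) S=118.5275 payoff=0.0000 vs cont=0.0000 → 0.0000 [wait]  node(6,5) S=148.5542 payoff=0.0000 vs cont=0.0000 → 0.0000 [wait]  node(6,6) S=186.1877 payoff=0.0000 vs cont=0.0000 → 0.0000 [wait]  ⇒ S*(6)=60.2035
t_5: node(5,0) S=53.7760 payoff=23.9240 vs cont=23.2037 → 23.9240 [stop]  node(5,1) S=67.3992 payoff=10.3008 vs cont=11.3292 → 11.3292 [wait]  node(5,2) S=84.4735 payoff=0.0000 vs cont=2.9954 → 2.9954 [wait]  node(5,3) S=105.8733 payoff=0.0000 vs cont=0.2623 → 0.2623 [wait]  node(5,4) S=132.6943 payoff=0.0000 vs cont=0.0000 → 0.0000 [wait]  node(5,5) S=166.3099 payoff=0.0000 vs cont=0.0000 → 0.0000 [wait]  ⇒ S*(5)=53.7760
t_4: node(4,0) S=60.2035 payoff=17.4965 vs cont=17.3298 → 17.4965 [stop]  node(4,1) S=75.4549 payoff=2.2451 vs cont=7.0281 → 7.0281 [wait]  node(4,2) S=94.5700 payoff=0.0000 vs cont=1.5948 → 1.5948 [wait]  node(4,3) S=118.5275 payoff=0.0000 vs cont=0.1282 → 0.1282 [wait]  node(4,4) S=148.5542 payoff=0.0000 vs cont=0.0000 → 0.0000 [wait]  ⇒ S*(4)=60.2035
t_3: node(3,0) S=67.3992 payoff=10.3008 vs cont=12.0486 → 12.0486 [wait]  node(3,1) S=84.4735 payoff=0.0000 vs cont=4.2289 → 4.2289 [wait]  node(3,2) S=105.8733 payoff=0.0000 vs cont=0.8434 → 0.8434 [wait]  node(3,3) S=132.6943 payoff=0.0000 vs cont=0.0627 → 0.0627 [wait]  ⇒ S*(3)=-
t_2: node(2,0) S=75.4549 payoff=2.2451 vs cont=7.9933 → 7.9933 [wait]  node(2,1) S=94.5700 payoff=0.0000 vs cont=2.4868 → 2.4868 [wait]  node(2,2) S=118.5275 payoff=0.0000 vs cont=0.4435 → 0.4435 [wait]  ⇒ S*(2)=-
t_1: node(1,0) S=84.4735 payoff=0.0000 vs cont=5.1443 → 5.1443 [wait]  node(1,1) S=105.8733 payoff=0.0000 vs cont=1.4362 → 1.4362 [wait]  ⇒ S*(1)=-
t_0: node(0,0) S=94.5700 payoff=0.0000 vs cont=3.2292 → 3.2292 [wait]  ⇒ S*(0)=-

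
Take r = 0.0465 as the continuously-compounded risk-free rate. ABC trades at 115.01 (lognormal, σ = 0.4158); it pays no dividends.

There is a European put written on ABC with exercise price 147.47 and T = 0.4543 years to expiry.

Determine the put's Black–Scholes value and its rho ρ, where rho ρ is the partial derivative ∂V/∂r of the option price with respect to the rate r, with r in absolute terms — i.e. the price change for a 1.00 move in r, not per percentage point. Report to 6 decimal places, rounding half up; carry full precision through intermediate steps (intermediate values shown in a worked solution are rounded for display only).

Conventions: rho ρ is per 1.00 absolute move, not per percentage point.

price = 33.605294
ρ = -54.404959

σ√T = 0.4158·√0.4543 = 0.280257
d₁ = (ln(S/K) + (r+σ²/2)T) / (σ√T) = (ln(115.01/147.47) + (0.0465+0.4158²/2)·0.4543) / 0.280257 = (-0.248606 + 0.060397) / 0.280257 = -0.671559
d₂ = d₁ − σ√T = -0.671559 − 0.280257 = -0.951816
e^{−rT} = 0.979097
N(−d₁) = 0.749068,  N(−d₂) = 0.829405
Put price V = K·e^{−rT}·N(−d₂) − S·N(−d₁) = 119.755578 − 86.150284 = 33.605294
ρ = −K·T·e^{−rT}·N(−d₂) = -54.404959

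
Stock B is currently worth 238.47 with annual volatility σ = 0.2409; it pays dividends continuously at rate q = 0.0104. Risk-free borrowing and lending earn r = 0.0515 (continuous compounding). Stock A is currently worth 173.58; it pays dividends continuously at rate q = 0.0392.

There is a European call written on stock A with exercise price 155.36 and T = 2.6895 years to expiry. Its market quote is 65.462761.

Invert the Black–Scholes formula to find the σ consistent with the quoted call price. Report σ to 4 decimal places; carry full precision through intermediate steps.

sigma = 0.5936

At σ = 0.5936 the Black–Scholes value reproduces the quote:
σ√T = 0.5936·√2.6895 = 0.973486
d₁ = (ln(S/K) + (r−q+σ²/2)T) / (σ√T) = (ln(173.58/155.36) + (0.0515−0.0392+0.5936²/2)·2.6895) / 0.973486 = (0.110894 + 0.506918) / 0.973486 = 0.634639
d₂ = d₁ − σ√T = 0.634639 − 0.973486 = -0.338847
e^{−rT} = 0.870655
e^{−qT} = 0.899939
N(d₁) = 0.737168,  N(d₂) = 0.367362
V = S·e^{−qT}·N(d₁) − K·e^{−rT}·N(d₂) = 115.154036 − 49.691275 = 65.462761 (the quoted price), and the Black–Scholes price is strictly increasing in σ, so σ is unique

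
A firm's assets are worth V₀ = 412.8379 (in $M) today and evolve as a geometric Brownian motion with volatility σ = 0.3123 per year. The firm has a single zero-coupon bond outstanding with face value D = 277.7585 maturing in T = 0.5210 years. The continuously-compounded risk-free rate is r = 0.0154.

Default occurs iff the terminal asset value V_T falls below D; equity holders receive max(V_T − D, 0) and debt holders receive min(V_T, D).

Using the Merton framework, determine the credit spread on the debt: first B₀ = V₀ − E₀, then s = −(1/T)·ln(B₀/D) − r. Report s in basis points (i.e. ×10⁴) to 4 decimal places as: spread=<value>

With assets at 412.8379 and a single debt payment of 277.7585 at 0.5210 years:
d₁ = [ln(V₀/D) + (r + σ²/2)T] / (σ√T)
   = [ln(412.8379/277.7585) + (0.0154 + 0.5·0.3123²)·0.5210] / (0.3123·√0.5210)
   = [0.396303 + 0.033430] / 0.225419 = 1.906374
d₂ = d₁ − σ√T = 1.906374 − 0.225419 = 1.680955
N(d₁) = 0.971699,  N(d₂) = 0.953614,  e^(−rT) = 0.992009
E₀ = V₀·N(d₁) − D·e^(−rT)·N(d₂)
   = 412.8379·0.971699 − 277.7585·0.992009·0.953614 = 138.396490
B₀ = V₀ − E₀ = 412.8379 − 138.396490 = 274.441410
spread = −(1/T)·ln(B₀/D) − r = −(1/0.5210)·ln(274.441410/277.7585) − 0.0154 = 0.00765995
in basis points: 0.00765995 × 10⁴ = 76.5995 bp

spread=76.5995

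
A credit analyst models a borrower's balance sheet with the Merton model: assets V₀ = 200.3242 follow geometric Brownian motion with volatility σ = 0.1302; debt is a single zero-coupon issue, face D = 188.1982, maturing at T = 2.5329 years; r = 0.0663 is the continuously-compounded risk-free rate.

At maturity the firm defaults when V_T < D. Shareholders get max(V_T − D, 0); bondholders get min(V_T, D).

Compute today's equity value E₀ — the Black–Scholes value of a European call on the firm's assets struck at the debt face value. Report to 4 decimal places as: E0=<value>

E0=43.6905

Apply the equity-as-call identities (strike 188.1982, horizon 2.5329 years):
d₁ = [ln(V₀/D) + (r + σ²/2)T] / (σ√T)
   = [ln(200.3242/188.1982) + (0.0663 + 0.5·0.1302²)·2.5329] / (0.1302·√2.5329)
   = [0.062441 + 0.189400] / 0.207214 = 1.215367
d₂ = d₁ − σ√T = 1.215367 − 0.207214 = 1.008152
N(d₁) = 0.887887,  N(d₂) = 0.843309,  e^(−rT) = 0.845412
E₀ = V₀·N(d₁) − D·e^(−rT)·N(d₂)
   = 200.3242·0.887887 − 188.1982·0.845412·0.843309 = 43.690494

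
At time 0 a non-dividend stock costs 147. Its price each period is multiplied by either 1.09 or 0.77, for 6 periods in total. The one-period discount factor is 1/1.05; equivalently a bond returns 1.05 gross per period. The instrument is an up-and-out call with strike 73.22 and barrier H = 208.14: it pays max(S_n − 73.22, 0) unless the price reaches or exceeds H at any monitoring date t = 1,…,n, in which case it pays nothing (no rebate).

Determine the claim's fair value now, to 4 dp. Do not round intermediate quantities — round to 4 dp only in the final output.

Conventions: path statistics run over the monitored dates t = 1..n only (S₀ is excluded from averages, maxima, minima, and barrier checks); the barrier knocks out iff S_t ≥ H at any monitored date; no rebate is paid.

price = 29.5190

Set p* = 0.8750 (from d < R < u); the path-dependent value is the discounted p*-expectation over all price paths.
Enumerate all 2^6 = 64 price paths (U = up ×1.09, D = down ×0.77); each path with k up-moves has probability p*^k·(1−p*)^(6−k).
DDDDDD: M=113.1900, payoff=0.0000, prob=0.000004
UDDDDD: M=160.2300, payoff=0.0000, prob=0.000027
DUDDDD: M=123.3771, payoff=0.0000, prob=0.000027
UUDDDD: M=174.6507, payoff=0.0000, prob=0.000187
DDUDDD: M=113.1900, payoff=0.0000, prob=0.000027
UDUDDD: M=160.2300, payoff=0.0000, prob=0.000187
DUUDDD: M=134.4810, payoff=0.0000, prob=0.000187
UUUDDD: M=190.3693, payoff=13.6899, prob=0.001308
DDDUDD: M=113.1900, payoff=0.0000, prob=0.000027
UDDUDD: M=160.2300, payoff=0.0000, prob=0.000187
DUDUDD: M=123.3771, payoff=0.0000, prob=0.000187
UUDUDD: M=174.6507, payoff=13.6899, prob=0.001308
DDUUDD: M=113.1900, payoff=0.0000, prob=0.000187
UDUUDD: M=160.2300, payoff=13.6899, prob=0.001308
DUUUDD: M=146.5843, payoff=13.6899, prob=0.001308
UUUUDD: M=207.5025, payoff=49.8082, prob=0.009159
DDDDUD: M=113.1900, payoff=0.0000, prob=0.000027
UDDDUD: M=160.2300, payoff=0.0000, prob=0.000187
DUDDUD: M=123.3771, payoff=0.0000, prob=0.000187
UUDDUD: M=174.6507, payoff=13.6899, prob=0.001308
DDUDUD: M=113.1900, payoff=0.0000, prob=0.000187
UDUDUD: M=160.2300, payoff=13.6899, prob=0.001308
DUUDUD: M=134.4810, payoff=13.6899, prob=0.001308
UUUDUD: M=190.3693, payoff=49.8082, prob=0.009159
DDDUUD: M=113.1900, payoff=0.0000, prob=0.000187
UDDUUD: M=160.2300, payoff=13.6899, prob=0.001308
DUDUUD: M=123.3771, payoff=13.6899, prob=0.001308
UUDUUD: M=174.6507, payoff=49.8082, prob=0.009159
DDUUUD: M=113.1900, payoff=13.6899, prob=0.001308
UDUUUD: M=160.2300, payoff=49.8082, prob=0.009159
DUUUUD: M=159.7769, payoff=49.8082, prob=0.009159
UUUUUD: M=226.1777, payoff=0.0000, prob=0.064114
DDDDDU: M=113.1900, payoff=0.0000, prob=0.000027
UDDDDU: M=160.2300, payoff=0.0000, prob=0.000187
DUDDDU: M=123.3771, payoff=0.0000, prob=0.000187
UUDDDU: M=174.6507, payoff=13.6899, prob=0.001308
DDUDDU: M=113.1900, payoff=0.0000, prob=0.000187
UDUDDU: M=160.2300, payoff=13.6899, prob=0.001308
DUUDDU: M=134.4810, payoff=13.6899, prob=0.001308
UUUDDU: M=190.3693, payoff=49.8082, prob=0.009159
DDDUDU: M=113.1900, payoff=0.0000, prob=0.000187
UDDUDU: M=160.2300, payoff=13.6899, prob=0.001308
DUDUDU: M=123.3771, payoff=13.6899, prob=0.001308
UUDUDU: M=174.6507, payoff=49.8082, prob=0.009159
DDUUDU: M=113.1900, payoff=13.6899, prob=0.001308
UDUUDU: M=160.2300, payoff=49.8082, prob=0.009159
DUUUDU: M=146.5843, payoff=49.8082, prob=0.009159
UUUUDU: M=207.5025, payoff=100.9368, prob=0.064114
DDDDUU: M=113.1900, payoff=0.0000, prob=0.000187
UDDDUU: M=160.2300, payoff=13.6899, prob=0.001308
DUDDUU: M=123.3771, payoff=13.6899, prob=0.001308
UUDDUU: M=174.6507, payoff=49.8082, prob=0.009159
DDUDUU: M=113.1900, payoff=13.6899, prob=0.001308
UDUDUU: M=160.2300, payoff=49.8082, prob=0.009159
DUUDUU: M=134.4810, payoff=49.8082, prob=0.009159
UUUDUU: M=190.3693, payoff=100.9368, prob=0.064114
DDDUUU: M=113.1900, payoff=13.6899, prob=0.001308
UDDUUU: M=160.2300, payoff=49.8082, prob=0.009159
DUDUUU: M=123.3771, payoff=49.8082, prob=0.009159
UUDUUU: M=174.6507, payoff=100.9368, prob=0.064114
DDUUUU: M=123.0282, payoff=49.8082, prob=0.009159
UDUUUU: M=174.1568, payoff=100.9368, prob=0.064114
DUUUUU: M=174.1568, payoff=100.9368, prob=0.064114
UUUUUU: M=246.5337, payoff=0.0000, prob=0.448795
Price = Σ prob·payoff / R^6 = 39.558348 / 1.340096 = 29.5190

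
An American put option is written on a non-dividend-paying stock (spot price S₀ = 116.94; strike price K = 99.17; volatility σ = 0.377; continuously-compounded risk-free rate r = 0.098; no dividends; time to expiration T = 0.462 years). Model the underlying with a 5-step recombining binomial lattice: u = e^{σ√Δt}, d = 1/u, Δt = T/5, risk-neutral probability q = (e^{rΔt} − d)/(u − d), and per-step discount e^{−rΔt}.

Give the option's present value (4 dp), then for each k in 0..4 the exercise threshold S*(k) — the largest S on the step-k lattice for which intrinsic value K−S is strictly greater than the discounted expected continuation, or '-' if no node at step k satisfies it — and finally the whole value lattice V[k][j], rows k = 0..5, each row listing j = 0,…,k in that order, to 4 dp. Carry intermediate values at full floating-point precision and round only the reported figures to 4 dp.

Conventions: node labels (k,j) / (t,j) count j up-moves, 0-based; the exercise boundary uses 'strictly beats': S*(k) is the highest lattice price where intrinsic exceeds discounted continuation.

Δt=0.09240  u=1.12142  d=0.89172  q=0.51098  discount=0.99099
step 5 (expiry): payoffs max(K−S,0) = 33.2349 16.2508 0.0000 0.0000 0.0000 0.0000
step 4: (k=4,j=0): S=73.9411, K−S=25.2289, hold=24.3350 ⇒ V=25.2289 exercise | (k=4,j=1): S=92.9875, K−S=6.1825, hold=7.8753 ⇒ V=7.8753 continue | (k=4,j=2): S=116.9400, K−S=0.0000, hold=0.0000 ⇒ V=0.0000 continue | (k=4,j=3): S=147.0624, K−S=0.0000, hold=0.0000 ⇒ V=0.0000 continue | (k=4,j=4): S=184.9440, K−S=0.0000, hold=0.0000 ⇒ V=0.0000 continue  boundary S*=73.9411
step 3: (k=3,j=0): S=82.9192, K−S=16.2508, hold=16.2140 ⇒ V=16.2508 exercise | (k=3,j=1): S=104.2783, K−S=0.0000, hold=3.8164 ⇒ V=3.8164 continue | (k=3,j=2): S=131.1392, K−S=0.0000, hold=0.0000 ⇒ V=0.0000 continue | (k=3,j=3): S=164.9191, K−S=0.0000, hold=0.0000 ⇒ V=0.0000 continue  boundary S*=82.9192
step 2: (k=2,j=0): S=92.9875, K−S=6.1825, hold=9.8078 ⇒ V=9.8078 continue | (k=2,j=1): S=116.9400, K−S=0.0000, hold=1.8495 ⇒ V=1.8495 continue | (k=2,j=2): S=147.0624, K−S=0.0000, hold=0.0000 ⇒ V=0.0000 continue  boundary S*=-
step 1: (k=1,j=0): S=104.2783, K−S=0.0000, hold=5.6895 ⇒ V=5.6895 continue | (k=1,j=1): S=131.1392, K−S=0.0000, hold=0.8963 ⇒ V=0.8963 continue  boundary S*=-
step 0: (k=0,j=0): S=116.9400, K−S=0.0000, hold=3.2110 ⇒ V=3.2110 continue  boundary S*=-

price = 3.2110
boundary = - - - 82.9192 73.9411
tree:
3.2110
5.6895 0.8963
9.8078 1.8495 0.0000
16.2508 3.8164 0.0000 0.0000
25.2289 7.8753 0.0000 0.0000 0.0000
33.2349 16.2508 0.0000 0.0000 0.0000 0.0000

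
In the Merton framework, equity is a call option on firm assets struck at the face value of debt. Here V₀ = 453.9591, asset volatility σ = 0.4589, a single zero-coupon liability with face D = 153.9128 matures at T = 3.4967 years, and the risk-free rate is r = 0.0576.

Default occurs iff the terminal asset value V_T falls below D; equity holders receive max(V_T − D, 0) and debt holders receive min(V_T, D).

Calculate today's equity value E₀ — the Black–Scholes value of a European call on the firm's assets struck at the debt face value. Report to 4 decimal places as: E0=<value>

E0=333.8106

Equity is a call on the firm's assets struck at D = 153.9128:
d₁ = [ln(V₀/D) + (r + σ²/2)T] / (σ√T)
   = [ln(453.9591/153.9128) + (0.0576 + 0.5·0.4589²)·3.4967] / (0.4589·√3.4967)
   = [1.081621 + 0.569594] / 0.858118 = 1.924227
d₂ = d₁ − σ√T = 1.924227 − 0.858118 = 1.066108
N(d₁) = 0.972837,  N(d₂) = 0.856813,  e^(−rT) = 0.817577
E₀ = V₀·N(d₁) − D·e^(−rT)·N(d₂)
   = 453.9591·0.972837 − 153.9128·0.817577·0.856813 = 333.810637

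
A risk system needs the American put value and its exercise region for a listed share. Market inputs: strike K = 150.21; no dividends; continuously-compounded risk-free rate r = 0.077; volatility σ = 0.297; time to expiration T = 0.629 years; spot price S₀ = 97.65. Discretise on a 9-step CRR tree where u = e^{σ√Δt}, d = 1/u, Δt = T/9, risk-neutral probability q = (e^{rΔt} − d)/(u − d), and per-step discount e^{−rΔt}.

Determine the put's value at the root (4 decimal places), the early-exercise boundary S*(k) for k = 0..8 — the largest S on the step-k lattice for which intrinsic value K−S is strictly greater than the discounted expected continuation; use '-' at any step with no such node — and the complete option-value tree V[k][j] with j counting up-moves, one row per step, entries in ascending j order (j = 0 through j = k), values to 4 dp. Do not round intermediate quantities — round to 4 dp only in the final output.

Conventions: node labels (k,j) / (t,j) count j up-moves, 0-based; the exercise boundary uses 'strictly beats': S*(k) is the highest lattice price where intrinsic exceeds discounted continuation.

price = 52.5600
boundary = 97.6500 105.6262 114.2538 105.6262 114.2538 123.5862 114.2538 123.5862 133.6809
tree:
52.5600
59.9339 44.5838
66.7509 52.5600 35.9562
73.0531 59.9339 44.5838 26.8631
78.8795 66.7509 52.5600 35.9562 18.5713
84.2659 73.0531 59.9339 44.5838 26.6238 11.1738
89.2455 78.8795 66.7509 52.5600 35.9562 17.6452 5.1894
93.8492 84.2659 73.0531 59.9339 44.5838 26.6238 9.3647 1.3070
98.1051 89.2455 78.8795 66.7509 52.5600 35.9562 16.5291 2.7078 0.0000
102.0397 93.8492 84.2659 73.0531 59.9339 44.5838 26.6238 5.6099 0.0000 0.0000

Δt=0.06989  u=1.08168  d=0.92449  q=0.51471  discount=0.99463
step 9 (expiry): payoffs max(K−S,0) = 102.0397 93.8492 84.2659 73.0531 59.9339 44.5838 26.6238 5.6099 0.0000 0.0000
step 8: (k=8,j=0): S=52.1049, K−S=98.1051, hold=97.2990 ⇒ V=98.1051 exercise | (k=8,j=1): S=60.9645, K−S=89.2455, hold=88.4394 ⇒ V=89.2455 exercise | (k=8,j=2): S=71.3305, K−S=78.8795, hold=78.0733 ⇒ V=78.8795 exercise | (k=8,j=3): S=83.4591, K−S=66.7509, hold=65.9447 ⇒ V=66.7509 exercise | (k=8,j=4): S=97.6500, K−S=52.5600, hold=51.7538 ⇒ V=52.5600 exercise | (k=8,j=5): S=114.2538, K−S=35.9562, hold=35.1500 ⇒ V=35.9562 exercise | (k=8,j=6): S=133.6809, K−S=16.5291, hold=15.7230 ⇒ V=16.5291 exercise | (k=8,j=7): S=156.4112, K−S=0.0000, hold=2.7078 ⇒ V=2.7078 continue | (k=8,j=8): S=183.0064, K−S=0.0000, hold=0.0000 ⇒ V=0.0000 continue  boundary S*=133.6809
step 7: (k=7,j=0): S=56.3608, K−S=93.8492, hold=93.0430 ⇒ V=93.8492 exercise | (k=7,j=1): S=65.9441, K−S=84.2659, hold=83.4597 ⇒ V=84.2659 exercise | (k=7,j=2): S=77.1569, K−S=73.0531, hold=72.2470 ⇒ V=73.0531 exercise | (k=7,j=3): S=90.2761, K−S=59.9339, hold=59.1277 ⇒ V=59.9339 exercise | (k=7,j=4): S=105.6262, K−S=44.5838, hold=43.7777 ⇒ V=44.5838 exercise | (k=7,j=5): S=123.5862, K−S=26.6238, hold=25.8176 ⇒ V=26.6238 exercise | (k=7,j=6): S=144.6001, K−S=5.6099, hold=9.3647 ⇒ V=9.3647 continue | (k=7,j=7): S=169.1870, K−S=0.0000, hold=1.3070 ⇒ V=1.3070 continue  boundary S*=123.5862
step 6: (k=6,j=0): S=60.9645, K−S=89.2455, hold=88.4394 ⇒ V=89.2455 exercise | (k=6,j=1): S=71.3305, K−S=78.8795, hold=78.0733 ⇒ V=78.8795 exercise | (k=6,j=2): S=83.4591, K−S=66.7509, hold=65.9447 ⇒ V=66.7509 exercise | (k=6,j=3): S=97.6500, K−S=52.5600, hold=51.7538 ⇒ V=52.5600 exercise | (k=6,j=4): S=114.2538, K−S=35.9562, hold=35.1500 ⇒ V=35.9562 exercise | (k=6,j=5): S=133.6809, K−S=16.5291, hold=17.6452 ⇒ V=17.6452 continue | (k=6,j=6): S=156.4112, K−S=0.0000, hold=5.1894 ⇒ V=5.1894 continue  boundary S*=114.2538
step 5: (k=5,j=0): S=65.9441, K−S=84.2659, hold=83.4597 ⇒ V=84.2659 exercise | (k=5,j=1): S=77.1569, K−S=73.0531, hold=72.2470 ⇒ V=73.0531 exercise | (k=5,j=2): S=90.2761, K−S=59.9339, hold=59.1277 ⇒ V=59.9339 exercise | (k=5,j=3): S=105.6262, K−S=44.5838, hold=43.7777 ⇒ V=44.5838 exercise | (k=5,j=4): S=123.5862, K−S=26.6238, hold=26.3890 ⇒ V=26.6238 exercise | (k=5,j=5): S=144.6001, K−S=5.6099, hold=11.1738 ⇒ V=11.1738 continue  boundary S*=123.5862
step 4: (k=4,j=0): S=71.3305, K−S=78.8795, hold=78.0733 ⇒ V=78.8795 exercise | (k=4,j=1): S=83.4591, K−S=66.7509, hold=65.9447 ⇒ V=66.7509 exercise | (k=4,j=2): S=97.6500, K−S=52.5600, hold=51.7538 ⇒ V=52.5600 exercise | (k=4,j=3): S=114.2538, K−S=35.9562, hold=35.1500 ⇒ V=35.9562 exercise | (k=4,j=4): S=133.6809, K−S=16.5291, hold=18.5713 ⇒ V=18.5713 continue  boundary S*=114.2538
step 3: (k=3,j=0): S=77.1569, K−S=73.0531, hold=72.2470 ⇒ V=73.0531 exercise | (k=3,j=1): S=90.2761, K−S=59.9339, hold=59.1277 ⇒ V=59.9339 exercise | (k=3,j=2): S=105.6262, K−S=44.5838, hold=43.7777 ⇒ V=44.5838 exercise | (k=3,j=3): S=123.5862, K−S=26.6238, hold=26.8631 ⇒ V=26.8631 continue  boundary S*=105.6262
step 2: (k=2,j=0): S=83.4591, K−S=66.7509, hold=65.9447 ⇒ V=66.7509 exercise | (k=2,j=1): S=97.6500, K−S=52.5600, hold=51.7538 ⇒ V=52.5600 exercise | (k=2,j=2): S=114.2538, K−S=35.9562, hold=35.2725 ⇒ V=35.9562 exercise  boundary S*=114.2538
step 1: (k=1,j=0): S=90.2761, K−S=59.9339, hold=59.1277 ⇒ V=59.9339 exercise | (k=1,j=1): S=105.6262, K−S=44.5838, hold=43.7777 ⇒ V=44.5838 exercise  boundary S*=105.6262
step 0: (k=0,j=0): S=97.6500, K−S=52.5600, hold=51.7538 ⇒ V=52.5600 exercise  boundary S*=97.6500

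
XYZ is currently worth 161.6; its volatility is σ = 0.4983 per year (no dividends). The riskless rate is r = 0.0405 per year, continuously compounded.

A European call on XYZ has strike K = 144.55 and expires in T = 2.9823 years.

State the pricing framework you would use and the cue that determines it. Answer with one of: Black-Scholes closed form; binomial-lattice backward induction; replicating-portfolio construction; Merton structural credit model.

framework: Black-Scholes closed form

Key observation: a European claim on XYZ (strike 144.55) — a lognormal (GBM) underlying with constant rate and volatility — has an exact closed-form value; no lattice or capital structure is involved.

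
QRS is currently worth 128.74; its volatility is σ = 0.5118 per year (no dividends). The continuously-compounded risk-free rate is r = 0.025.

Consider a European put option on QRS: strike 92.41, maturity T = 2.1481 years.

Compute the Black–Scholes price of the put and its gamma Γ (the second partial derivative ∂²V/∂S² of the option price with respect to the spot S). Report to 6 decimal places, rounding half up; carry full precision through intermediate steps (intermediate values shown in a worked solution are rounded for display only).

price = 14.877628
Γ = 0.002783

σ√T = 0.5118·√2.1481 = 0.750114
d₁ = (ln(S/K) + (r+σ²/2)T) / (σ√T) = (ln(128.74/92.41) + (0.025+0.5118²/2)·2.1481) / 0.750114 = (0.331560 + 0.335038) / 0.750114 = 0.888662
d₂ = d₁ − σ√T = 0.888662 − 0.750114 = 0.138547
e^{−rT} = 0.947714
N(−d₁) = 0.187092,  N(−d₂) = 0.444904
Put price V = K·e^{−rT}·N(−d₂) − S·N(−d₁) = 38.963910 − 24.086282 = 14.877628
φ(d₁) = (1/√(2π))·e^{−d₁²/2} = 0.268797
Γ = φ(d₁) / (S·σ·√T) = 0.002783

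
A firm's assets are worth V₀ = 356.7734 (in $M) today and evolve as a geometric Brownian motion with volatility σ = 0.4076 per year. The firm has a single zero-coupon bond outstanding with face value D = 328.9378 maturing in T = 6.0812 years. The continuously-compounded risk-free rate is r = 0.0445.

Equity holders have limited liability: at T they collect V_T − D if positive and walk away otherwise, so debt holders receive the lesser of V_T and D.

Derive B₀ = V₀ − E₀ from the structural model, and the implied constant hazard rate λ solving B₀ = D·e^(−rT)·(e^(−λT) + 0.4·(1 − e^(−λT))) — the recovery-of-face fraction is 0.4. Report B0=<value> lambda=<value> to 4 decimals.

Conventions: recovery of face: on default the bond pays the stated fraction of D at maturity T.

With assets at 356.7734 and a single debt payment of 328.9378 at 6.0812 years:
d₁ = [ln(V₀/D) + (r + σ²/2)T] / (σ√T)
   = [ln(356.7734/328.9378) + (0.0445 + 0.5·0.4076²)·6.0812] / (0.4076·√6.0812)
   = [0.081232 + 0.775772] / 1.005145 = 0.852617
d₂ = d₁ − σ√T = 0.852617 − 1.005145 = -0.152528
N(d₁) = 0.803064,  N(d₂) = 0.439385,  e^(−rT) = 0.762911
E₀ = V₀·N(d₁) − D·e^(−rT)·N(d₂)
   = 356.7734·0.803064 − 328.9378·0.762911·0.439385 = 176.248043
B₀ = V₀ − E₀ = 356.7734 − 176.248043 = 180.525357
e^(−λT) = (B₀·e^(rT)/D − 0.4)/(1 − 0.4) = (180.5254·1.310768/328.9378 − 0.4)/0.6 = 0.53227813
λ = −ln(0.53227813)/6.0812 = 0.103695

B0=180.5254 lambda=0.1037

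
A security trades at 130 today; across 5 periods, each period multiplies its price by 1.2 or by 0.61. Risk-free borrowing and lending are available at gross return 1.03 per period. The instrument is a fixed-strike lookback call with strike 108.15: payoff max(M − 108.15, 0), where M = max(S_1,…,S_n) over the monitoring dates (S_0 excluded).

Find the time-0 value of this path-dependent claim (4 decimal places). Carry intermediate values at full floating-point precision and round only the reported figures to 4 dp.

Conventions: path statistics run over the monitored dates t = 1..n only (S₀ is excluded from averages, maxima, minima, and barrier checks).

price = 78.2218

Under the martingale measure an up-move has probability p* = 0.7119; value the claim as the probability-weighted average of per-path payoffs, discounted 5 periods at R = 1.03.
Enumerate all 2^5 = 32 price paths (U = up ×1.2, D = down ×0.61); each path with k up-moves has probability p*^k·(1−p*)^(5−k).
DDDDD: M=79.3000, payoff=0.0000, prob=0.001986
UDDDD: M=156.0000, payoff=47.8500, prob=0.004907
DUDDD: M=95.1600, payoff=0.0000, prob=0.004907
UUDDD: M=187.2000, payoff=79.0500, prob=0.012122
DDUDD: M=79.3000, payoff=0.0000, prob=0.004907
UDUDD: M=156.0000, payoff=47.8500, prob=0.012122
DUUDD: M=114.1920, payoff=6.0420, prob=0.012122
UUUDD: M=224.6400, payoff=116.4900, prob=0.029949
DDDUD: M=79.3000, payoff=0.0000, prob=0.004907
UDDUD: M=156.0000, payoff=47.8500, prob=0.012122
DUDUD: M=95.1600, payoff=0.0000, prob=0.012122
UUDUD: M=187.2000, payoff=79.0500, prob=0.029949
DDUUD: M=79.3000, payoff=0.0000, prob=0.012122
UDUUD: M=156.0000, payoff=47.8500, prob=0.029949
DUUUD: M=137.0304, payoff=28.8804, prob=0.029949
UUUUD: M=269.5680, payoff=161.4180, prob=0.073992
DDDDU: M=79.3000, payoff=0.0000, prob=0.004907
UDDDU: M=156.0000, payoff=47.8500, prob=0.012122
DUDDU: M=95.1600, payoff=0.0000, prob=0.012122
UUDDU: M=187.2000, payoff=79.0500, prob=0.029949
DDUDU: M=79.3000, payoff=0.0000, prob=0.012122
UDUDU: M=156.0000, payoff=47.8500, prob=0.029949
DUUDU: M=114.1920, payoff=6.0420, prob=0.029949
UUUDU: M=224.6400, payoff=116.4900, prob=0.073992
DDDUU: M=79.3000, payoff=0.0000, prob=0.012122
UDDUU: M=156.0000, payoff=47.8500, prob=0.029949
DUDUU: M=95.1600, payoff=0.0000, prob=0.029949
UUDUU: M=187.2000, payoff=79.0500, prob=0.073992
DDUUU: M=83.5885, payoff=0.0000, prob=0.029949
UDUUU: M=164.4365, payoff=56.2865, prob=0.073992
DUUUU: M=164.4365, payoff=56.2865, prob=0.073992
UUUUU: M=323.4816, payoff=215.3316, prob=0.182804
Price = Σ prob·payoff / R^5 = 90.680498 / 1.159274 = 78.2218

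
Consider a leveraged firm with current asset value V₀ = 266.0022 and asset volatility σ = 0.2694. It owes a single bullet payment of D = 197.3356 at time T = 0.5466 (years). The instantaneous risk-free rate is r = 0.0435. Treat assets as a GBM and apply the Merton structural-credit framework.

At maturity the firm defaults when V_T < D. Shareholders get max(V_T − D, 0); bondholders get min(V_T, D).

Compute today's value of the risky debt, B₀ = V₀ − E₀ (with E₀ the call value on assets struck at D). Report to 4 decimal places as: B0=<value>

B0=191.6995

Work the structural quantities from V₀ = 266.0022 against face 197.3356:
d₁ = [ln(V₀/D) + (r + σ²/2)T] / (σ√T)
   = [ln(266.0022/197.3356) + (0.0435 + 0.5·0.2694²)·0.5466] / (0.2694·√0.5466)
   = [0.298599 + 0.043612] / 0.199174 = 1.718152
d₂ = d₁ − σ√T = 1.718152 − 0.199174 = 1.518978
N(d₁) = 0.957116,  N(d₂) = 0.935616,  e^(−rT) = 0.976503
E₀ = V₀·N(d₁) − D·e^(−rT)·N(d₂)
   = 266.0022·0.957116 − 197.3356·0.976503·0.935616 = 74.302694
B₀ = V₀ − E₀ = 266.0022 − 74.302694 = 191.699506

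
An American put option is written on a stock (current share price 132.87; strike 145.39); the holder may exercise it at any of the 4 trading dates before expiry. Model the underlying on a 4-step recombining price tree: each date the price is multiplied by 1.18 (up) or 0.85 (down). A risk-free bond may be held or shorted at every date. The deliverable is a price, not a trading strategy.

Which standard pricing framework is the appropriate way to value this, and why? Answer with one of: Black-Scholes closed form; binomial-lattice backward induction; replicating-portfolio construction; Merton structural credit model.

framework: binomial-lattice backward induction

Key observation: the defining feature is the embedded early-exercise option across 4 discrete dates on the spot-132.87 tree; pricing the strike-145.39 put means working backward with an exercise test at every node.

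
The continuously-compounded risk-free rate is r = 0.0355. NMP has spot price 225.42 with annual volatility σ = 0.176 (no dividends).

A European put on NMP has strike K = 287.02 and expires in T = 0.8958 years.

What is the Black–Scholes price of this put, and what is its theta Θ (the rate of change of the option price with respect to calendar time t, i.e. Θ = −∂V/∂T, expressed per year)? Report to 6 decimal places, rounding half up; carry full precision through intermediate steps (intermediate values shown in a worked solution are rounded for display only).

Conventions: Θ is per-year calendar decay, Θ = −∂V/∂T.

σ√T = 0.176·√0.8958 = 0.166578
d₁ = (ln(S/K) + (r+σ²/2)T) / (σ√T) = (ln(225.42/287.02) + (0.0355+0.176²/2)·0.8958) / 0.166578 = (-0.241587 + 0.045675) / 0.166578 = -1.176093
d₂ = d₁ − σ√T = -1.176093 − 0.166578 = -1.342672
e^{−rT} = 0.968699
N(−d₁) = 0.880221,  N(−d₂) = 0.910311
Put price V = K·e^{−rT}·N(−d₂) − S·N(−d₁) = 253.099280 − 198.419464 = 54.679816
φ(d₁) = (1/√(2π))·e^{−d₁²/2} = 0.199780
Θ = −S·φ(d₁)·σ/(2√T) + r·K·e^{−rT}·N(−d₂) = −4.187189 + 8.985024 = 4.797835

price = 54.679816
Θ = 4.797835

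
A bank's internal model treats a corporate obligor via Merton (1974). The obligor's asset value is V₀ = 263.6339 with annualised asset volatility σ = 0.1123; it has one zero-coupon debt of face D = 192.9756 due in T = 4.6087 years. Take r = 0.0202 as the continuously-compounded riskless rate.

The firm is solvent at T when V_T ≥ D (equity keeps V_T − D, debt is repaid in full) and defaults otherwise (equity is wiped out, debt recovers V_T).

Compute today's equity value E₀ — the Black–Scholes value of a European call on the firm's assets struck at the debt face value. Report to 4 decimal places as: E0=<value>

E0=88.8030

With assets at 263.6339 and a single debt payment of 192.9756 at 4.6087 years:
d₁ = [ln(V₀/D) + (r + σ²/2)T] / (σ√T)
   = [ln(263.6339/192.9756) + (0.0202 + 0.5·0.1123²)·4.6087] / (0.1123·√4.6087)
   = [0.311998 + 0.122157] / 0.241084 = 1.800840
d₂ = d₁ − σ√T = 1.800840 − 0.241084 = 1.559755
N(d₁) = 0.964136,  N(d₂) = 0.940591,  e^(−rT) = 0.911106
E₀ = V₀·N(d₁) − D·e^(−rT)·N(d₂)
   = 263.6339·0.964136 − 192.9756·0.911106·0.940591 = 88.802976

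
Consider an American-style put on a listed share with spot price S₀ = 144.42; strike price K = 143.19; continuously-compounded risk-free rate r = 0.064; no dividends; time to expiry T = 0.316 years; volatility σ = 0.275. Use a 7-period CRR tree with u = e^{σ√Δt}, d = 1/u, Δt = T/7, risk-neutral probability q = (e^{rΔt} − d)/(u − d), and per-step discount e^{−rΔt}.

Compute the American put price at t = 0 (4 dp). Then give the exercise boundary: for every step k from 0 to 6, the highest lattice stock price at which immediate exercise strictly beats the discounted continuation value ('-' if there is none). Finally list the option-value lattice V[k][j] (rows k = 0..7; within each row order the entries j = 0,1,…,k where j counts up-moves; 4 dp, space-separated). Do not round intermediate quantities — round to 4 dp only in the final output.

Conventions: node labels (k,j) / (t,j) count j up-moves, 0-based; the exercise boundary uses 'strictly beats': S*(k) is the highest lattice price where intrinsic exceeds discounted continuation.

Δt=0.04514  u=1.06017  d=0.94325  q=0.51014  discount=0.99712
step 7 (expiry): payoffs max(K−S,0) = 47.2499 35.3572 21.9903 6.9665 0.0000 0.0000 0.0000 0.0000
step 6: (k=6,j=0): S=101.7128, K−S=41.4772, hold=41.0641 ⇒ V=41.4772 exercise | (k=6,j=1): S=114.3210, K−S=28.8690, hold=28.4559 ⇒ V=28.8690 exercise | (k=6,j=2): S=128.4922, K−S=14.6978, hold=14.2847 ⇒ V=14.6978 exercise | (k=6,j=3): S=144.4200, K−S=0.0000, hold=3.4028 ⇒ V=3.4028 continue | (k=6,j=4): S=162.3222, K−S=0.0000, hold=0.0000 ⇒ V=0.0000 continue | (k=6,j=5): S=182.4436, K−S=0.0000, hold=0.0000 ⇒ V=0.0000 continue | (k=6,j=6): S=205.0592, K−S=0.0000, hold=0.0000 ⇒ V=0.0000 continue  boundary S*=128.4922
step 5: (k=5,j=0): S=107.8328, K−S=35.3572, hold=34.9441 ⇒ V=35.3572 exercise | (k=5,j=1): S=121.1997, K−S=21.9903, hold=21.5772 ⇒ V=21.9903 exercise | (k=5,j=2): S=136.2235, K−S=6.9665, hold=8.9099 ⇒ V=8.9099 continue | (k=5,j=3): S=153.1097, K−S=0.0000, hold=1.6621 ⇒ V=1.6621 continue | (k=5,j=4): S=172.0891, K−S=0.0000, hold=0.0000 ⇒ V=0.0000 continue | (k=5,j=5): S=193.4211, K−S=0.0000, hold=0.0000 ⇒ V=0.0000 continue  boundary S*=121.1997
step 4: (k=4,j=0): S=114.3210, K−S=28.8690, hold=28.4559 ⇒ V=28.8690 exercise | (k=4,j=1): S=128.4922, K−S=14.6978, hold=15.2733 ⇒ V=15.2733 continue | (k=4,j=2): S=144.4200, K−S=0.0000, hold=5.1975 ⇒ V=5.1975 continue | (k=4,j=3): S=162.3222, K−S=0.0000, hold=0.8118 ⇒ V=0.8118 continue | (k=4,j=4): S=182.4436, K−S=0.0000, hold=0.0000 ⇒ V=0.0000 continue  boundary S*=114.3210
step 3: (k=3,j=0): S=121.1997, K−S=21.9903, hold=21.8700 ⇒ V=21.9903 exercise | (k=3,j=1): S=136.2235, K−S=6.9665, hold=10.1039 ⇒ V=10.1039 continue | (k=3,j=2): S=153.1097, K−S=0.0000, hold=2.9516 ⇒ V=2.9516 continue | (k=3,j=3): S=172.0891, K−S=0.0000, hold=0.3965 ⇒ V=0.3965 continue  boundary S*=121.1997
step 2: (k=2,j=0): S=128.4922, K−S=14.6978, hold=15.8806 ⇒ V=15.8806 continue | (k=2,j=1): S=144.4200, K−S=0.0000, hold=6.4366 ⇒ V=6.4366 continue | (k=2,j=2): S=162.3222, K−S=0.0000, hold=1.6434 ⇒ V=1.6434 continue  boundary S*=-
step 1: (k=1,j=0): S=136.2235, K−S=6.9665, hold=11.0309 ⇒ V=11.0309 continue | (k=1,j=1): S=153.1097, K−S=0.0000, hold=3.9799 ⇒ V=3.9799 continue  boundary S*=-
step 0: (k=0,j=0): S=144.4200, K−S=0.0000, hold=7.4124 ⇒ V=7.4124 continue  boundary S*=-

price = 7.4124
boundary = - - - 121.1997 114.3210 121.1997 128.4922
tree:
7.4124
11.0309 3.9799
15.8806 6.4366 1.6434
21.9903 10.1039 2.9516 0.3965
28.8690 15.2733 5.1975 0.8118 0.0000
35.3572 21.9903 8.9099 1.6621 0.0000 0.0000
41.4772 28.8690 14.6978 3.4028 0.0000 0.0000 0.0000
47.2499 35.3572 21.9903 6.9665 0.0000 0.0000 0.0000 0.0000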